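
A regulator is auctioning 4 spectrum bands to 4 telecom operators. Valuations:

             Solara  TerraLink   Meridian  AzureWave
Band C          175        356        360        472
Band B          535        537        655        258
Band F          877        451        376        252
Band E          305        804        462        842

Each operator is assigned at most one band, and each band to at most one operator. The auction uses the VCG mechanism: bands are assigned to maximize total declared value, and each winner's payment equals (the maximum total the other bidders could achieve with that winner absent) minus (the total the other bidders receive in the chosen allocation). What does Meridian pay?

Efficient allocation: Solara→Band F ($877M), TerraLink→Band E ($804M), Meridian→Band B ($655M), AzureWave→Band C ($472M); total welfare W = $2808M.
Meridian receives Band B at value $655M, so the others get W − 655 = $2153M.
Without Meridian: best allocation of the remaining 3 bidders over all 4 bands is Solara→Band F ($877M), TerraLink→Band B ($537M), AzureWave→Band E ($842M), total $2256M.
VCG payment = (others' best without Meridian) − (others' welfare with Meridian) = 2256 − 2153 = $103M.

Meridian pays $103M.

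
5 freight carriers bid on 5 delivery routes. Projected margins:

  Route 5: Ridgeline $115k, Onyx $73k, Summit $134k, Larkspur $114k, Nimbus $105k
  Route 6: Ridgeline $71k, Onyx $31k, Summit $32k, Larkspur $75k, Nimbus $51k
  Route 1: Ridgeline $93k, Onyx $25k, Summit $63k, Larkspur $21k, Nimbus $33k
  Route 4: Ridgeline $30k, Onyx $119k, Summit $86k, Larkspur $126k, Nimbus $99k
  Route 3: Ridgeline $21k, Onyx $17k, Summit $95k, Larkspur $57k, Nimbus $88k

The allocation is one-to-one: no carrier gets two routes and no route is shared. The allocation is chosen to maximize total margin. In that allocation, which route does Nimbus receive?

Nimbus receives Route 3.

Optimal: Ridgeline→Route 1 ($93k), Onyx→Route 4 ($119k), Summit→Route 5 ($134k), Larkspur→Route 6 ($75k), Nimbus→Route 3 ($88k) — total 93+119+134+75+88 = $509k.
Max-entry greedy (repeatedly take the single best remaining cell) gives $472k, worse by 37.
Nimbus's own top route is Route 5 ($105k), but forcing Nimbus→Route 5 and reassigning the rest optimally gives only $487k — worse by 22.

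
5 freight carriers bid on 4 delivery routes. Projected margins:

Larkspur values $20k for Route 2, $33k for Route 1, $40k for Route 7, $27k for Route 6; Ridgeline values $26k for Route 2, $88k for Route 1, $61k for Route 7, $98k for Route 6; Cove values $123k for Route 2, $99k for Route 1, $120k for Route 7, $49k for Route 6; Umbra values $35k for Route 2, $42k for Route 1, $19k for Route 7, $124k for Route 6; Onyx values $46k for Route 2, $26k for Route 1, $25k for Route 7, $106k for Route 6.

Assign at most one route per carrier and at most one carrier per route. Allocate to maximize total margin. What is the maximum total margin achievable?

Optimal: Onyx→Route 2 ($46k), Ridgeline→Route 1 ($88k), Cove→Route 7 ($120k), Umbra→Route 6 ($124k) — total 46+88+120+124 = $378k.
Row-greedy (each carrier in turn takes its best remaining route) gives $303k, worse by 75.
Checked against all permutations: $378k is optimal.

Maximum total: $378k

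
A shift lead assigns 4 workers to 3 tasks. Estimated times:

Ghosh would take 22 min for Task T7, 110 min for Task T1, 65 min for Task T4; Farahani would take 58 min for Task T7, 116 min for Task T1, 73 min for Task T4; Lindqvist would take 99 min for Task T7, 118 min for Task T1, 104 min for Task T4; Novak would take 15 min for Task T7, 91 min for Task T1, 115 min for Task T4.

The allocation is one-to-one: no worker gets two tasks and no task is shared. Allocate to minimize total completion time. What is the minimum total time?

Optimal: Ghosh→Task T7 (22 min), Novak→Task T1 (91 min), Farahani→Task T4 (73 min) — total 22+91+73 = 186 min.
Min-entry greedy (repeatedly take the single cheapest remaining cell) gives 196 min, worse by 10.
Next-best assignment: Novak→Task T7, Farahani→Task T1, Ghosh→Task T4 = 196 min.
No other one-to-one assignment undercuts 186 min.

Minimum total: 186 min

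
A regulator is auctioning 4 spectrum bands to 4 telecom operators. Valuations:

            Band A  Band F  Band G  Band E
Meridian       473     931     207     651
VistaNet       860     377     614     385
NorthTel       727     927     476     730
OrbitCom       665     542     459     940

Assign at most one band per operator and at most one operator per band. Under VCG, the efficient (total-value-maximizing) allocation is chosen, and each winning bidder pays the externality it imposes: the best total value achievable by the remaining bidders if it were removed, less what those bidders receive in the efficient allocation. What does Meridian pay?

Meridian pays $446M.

Efficient allocation: Meridian→Band F ($931M), VistaNet→Band G ($614M), NorthTel→Band A ($727M), OrbitCom→Band E ($940M); total welfare W = $3212M.
Meridian receives Band F at value $931M, so the others get W − 931 = $2281M.
Without Meridian: best allocation of the remaining 3 bidders over all 4 bands is VistaNet→Band A ($860M), NorthTel→Band F ($927M), OrbitCom→Band E ($940M), total $2727M.
VCG payment = (others' best without Meridian) − (others' welfare with Meridian) = 2727 − 2281 = $446M.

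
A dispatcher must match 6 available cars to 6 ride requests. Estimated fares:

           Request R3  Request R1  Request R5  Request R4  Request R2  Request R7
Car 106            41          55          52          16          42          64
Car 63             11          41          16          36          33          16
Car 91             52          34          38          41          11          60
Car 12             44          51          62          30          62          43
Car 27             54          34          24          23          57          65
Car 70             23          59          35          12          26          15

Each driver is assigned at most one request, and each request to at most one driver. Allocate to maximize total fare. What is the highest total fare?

Treat this as an assignment problem: match each driver to one request.
Optimal: Car 106→Request R7 ($64), Car 63→Request R4 ($36), Car 91→Request R3 ($52), Car 12→Request R5 ($62), Car 27→Request R2 ($57), Car 70→Request R1 ($59) — total 64+36+52+62+57+59 = $330.
Max-entry greedy (repeatedly take the single best remaining cell) gives $316, worse by 14.
Checked against all permutations: $330 is optimal.

Max total: $330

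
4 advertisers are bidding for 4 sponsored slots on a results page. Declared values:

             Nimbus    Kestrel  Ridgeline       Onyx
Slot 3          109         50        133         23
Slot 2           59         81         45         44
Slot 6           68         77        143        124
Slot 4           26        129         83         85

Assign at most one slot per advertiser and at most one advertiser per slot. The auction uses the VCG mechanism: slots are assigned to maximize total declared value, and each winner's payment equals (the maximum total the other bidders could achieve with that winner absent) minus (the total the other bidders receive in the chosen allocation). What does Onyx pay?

Efficient allocation: Nimbus→Slot 2 ($59), Kestrel→Slot 4 ($129), Ridgeline→Slot 3 ($133), Onyx→Slot 6 ($124); total welfare W = $445.
Onyx receives Slot 6 at value $124, so the others get W − 124 = $321.
Without Onyx: best allocation of the remaining 3 bidders over all 4 slots is Nimbus→Slot 3 ($109), Kestrel→Slot 4 ($129), Ridgeline→Slot 6 ($143), total $381.
VCG payment = (others' best without Onyx) − (others' welfare with Onyx) = 381 − 321 = $60.

Onyx pays $60.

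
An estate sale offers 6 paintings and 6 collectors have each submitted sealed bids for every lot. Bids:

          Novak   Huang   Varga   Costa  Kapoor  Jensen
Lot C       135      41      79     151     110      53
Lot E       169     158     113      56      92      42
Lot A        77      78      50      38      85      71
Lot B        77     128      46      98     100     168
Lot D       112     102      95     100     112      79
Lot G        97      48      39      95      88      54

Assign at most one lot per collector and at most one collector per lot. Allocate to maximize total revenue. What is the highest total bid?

Optimal: Novak→Lot G ($97), Huang→Lot E ($158), Varga→Lot D ($95), Costa→Lot C ($151), Kapoor→Lot A ($85), Jensen→Lot B ($168) — total 97+158+95+151+85+168 = $754.
Swapping Kapoor↔Varga (Kapoor→Lot D $112, Varga→Lot A $50) loses 18.

Max total: $754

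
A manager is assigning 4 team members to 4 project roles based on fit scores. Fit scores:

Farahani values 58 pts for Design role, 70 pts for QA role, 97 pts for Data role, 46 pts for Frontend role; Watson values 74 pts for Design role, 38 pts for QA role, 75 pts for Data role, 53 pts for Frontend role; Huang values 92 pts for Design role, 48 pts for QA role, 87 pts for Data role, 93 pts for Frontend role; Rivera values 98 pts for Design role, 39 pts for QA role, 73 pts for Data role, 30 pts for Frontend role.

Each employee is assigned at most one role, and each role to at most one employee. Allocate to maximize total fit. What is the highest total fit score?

Max total: 336 pts

Optimal: Farahani→QA role (70 pts), Watson→Data role (75 pts), Huang→Frontend role (93 pts), Rivera→Design role (98 pts) — total 70+75+93+98 = 336 pts.
Column-greedy (each role in turn goes to its best remaining employee) gives 308 pts, worse by 28.
Swapping Farahani↔Rivera (Farahani→Design role 58 pts, Rivera→QA role 39 pts) loses 71.
Every other assignment is strictly worse.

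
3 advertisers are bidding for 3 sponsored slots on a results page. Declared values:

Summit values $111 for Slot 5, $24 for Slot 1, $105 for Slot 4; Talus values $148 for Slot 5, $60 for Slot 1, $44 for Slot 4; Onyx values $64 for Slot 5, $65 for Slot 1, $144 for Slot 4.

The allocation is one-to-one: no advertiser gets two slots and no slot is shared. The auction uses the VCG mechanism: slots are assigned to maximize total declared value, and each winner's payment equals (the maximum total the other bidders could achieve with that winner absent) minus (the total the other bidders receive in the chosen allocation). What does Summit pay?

Efficient allocation: Summit→Slot 4 ($105), Talus→Slot 5 ($148), Onyx→Slot 1 ($65); total welfare W = $318.
Summit receives Slot 4 at value $105, so the others get W − 105 = $213.
Without Summit: best allocation of the remaining 2 bidders over all 3 slots is Talus→Slot 5 ($148), Onyx→Slot 4 ($144), total $292.
VCG payment = (others' best without Summit) − (others' welfare with Summit) = 292 − 213 = $79.

Summit pays $79.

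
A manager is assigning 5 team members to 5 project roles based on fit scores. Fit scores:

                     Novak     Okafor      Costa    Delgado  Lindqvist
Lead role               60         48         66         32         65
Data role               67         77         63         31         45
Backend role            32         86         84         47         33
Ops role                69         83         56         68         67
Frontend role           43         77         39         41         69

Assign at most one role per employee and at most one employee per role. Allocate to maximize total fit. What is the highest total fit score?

Optimal: Novak→Data role (67 pts), Okafor→Frontend role (77 pts), Costa→Backend role (84 pts), Delgado→Ops role (68 pts), Lindqvist→Lead role (65 pts) — total 67+77+84+68+65 = 361 pts.
Max-entry greedy (repeatedly take the single best remaining cell) gives 321 pts, worse by 40.
Swapping Novak↔Okafor (Novak→Frontend role 43 pts, Okafor→Data role 77 pts) loses 24.

Maximum total: 361 pts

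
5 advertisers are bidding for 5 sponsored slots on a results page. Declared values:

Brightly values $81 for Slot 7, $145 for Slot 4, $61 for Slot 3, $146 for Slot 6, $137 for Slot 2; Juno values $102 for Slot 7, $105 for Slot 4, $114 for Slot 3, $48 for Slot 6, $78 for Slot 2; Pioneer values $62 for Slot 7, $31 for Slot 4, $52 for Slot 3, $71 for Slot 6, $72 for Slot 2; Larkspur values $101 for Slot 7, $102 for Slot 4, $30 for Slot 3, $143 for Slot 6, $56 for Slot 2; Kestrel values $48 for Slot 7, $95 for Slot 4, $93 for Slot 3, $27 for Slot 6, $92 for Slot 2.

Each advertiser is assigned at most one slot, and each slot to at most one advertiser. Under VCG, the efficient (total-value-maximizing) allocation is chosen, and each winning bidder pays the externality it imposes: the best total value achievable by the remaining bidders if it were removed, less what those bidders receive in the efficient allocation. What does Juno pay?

Juno pays $11.

Efficient allocation: Brightly→Slot 4 ($145), Juno→Slot 3 ($114), Pioneer→Slot 7 ($62), Larkspur→Slot 6 ($143), Kestrel→Slot 2 ($92); total welfare W = $556.
Juno receives Slot 3 at value $114, so the others get W − 114 = $442.
Without Juno: best allocation of the remaining 4 bidders over all 5 slots is Brightly→Slot 4 ($145), Pioneer→Slot 2 ($72), Larkspur→Slot 6 ($143), Kestrel→Slot 3 ($93), total $453.
VCG payment = (others' best without Juno) − (others' welfare with Juno) = 453 − 442 = $11.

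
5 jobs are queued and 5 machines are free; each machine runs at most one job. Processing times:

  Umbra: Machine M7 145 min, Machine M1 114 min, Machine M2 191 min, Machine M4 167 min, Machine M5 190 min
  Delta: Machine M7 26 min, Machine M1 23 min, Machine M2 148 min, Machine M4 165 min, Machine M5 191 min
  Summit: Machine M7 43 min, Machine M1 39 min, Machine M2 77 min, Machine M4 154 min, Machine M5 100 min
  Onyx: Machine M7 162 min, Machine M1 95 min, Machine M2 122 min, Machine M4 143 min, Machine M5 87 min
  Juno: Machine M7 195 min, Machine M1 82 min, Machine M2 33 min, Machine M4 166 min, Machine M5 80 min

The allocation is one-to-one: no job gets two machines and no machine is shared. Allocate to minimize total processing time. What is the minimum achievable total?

Min total: 352 min

Optimal: Umbra→Machine M4 (167 min), Delta→Machine M7 (26 min), Summit→Machine M1 (39 min), Onyx→Machine M5 (87 min), Juno→Machine M2 (33 min) — total 167+26+39+87+33 = 352 min.
Min-entry greedy (repeatedly take the single cheapest remaining cell) gives 353 min, worse by 1.
Next-best assignment: Umbra→Machine M4, Delta→Machine M1, Summit→Machine M7, Onyx→Machine M5, Juno→Machine M2 = 353 min.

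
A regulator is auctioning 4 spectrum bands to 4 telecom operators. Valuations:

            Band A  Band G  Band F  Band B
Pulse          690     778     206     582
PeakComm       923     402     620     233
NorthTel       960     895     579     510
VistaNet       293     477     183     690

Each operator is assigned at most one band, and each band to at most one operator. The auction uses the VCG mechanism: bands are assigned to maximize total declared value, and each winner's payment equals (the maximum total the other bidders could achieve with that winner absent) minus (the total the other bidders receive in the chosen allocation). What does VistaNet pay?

VistaNet pays $42M.

Efficient allocation: Pulse→Band G ($778M), PeakComm→Band F ($620M), NorthTel→Band A ($960M), VistaNet→Band B ($690M); total welfare W = $3048M.
VistaNet receives Band B at value $690M, so the others get W − 690 = $2358M.
Without VistaNet: best allocation of the remaining 3 bidders over all 4 bands is Pulse→Band B ($582M), PeakComm→Band A ($923M), NorthTel→Band G ($895M), total $2400M.
VCG payment = (others' best without VistaNet) − (others' welfare with VistaNet) = 2400 − 2358 = $42M.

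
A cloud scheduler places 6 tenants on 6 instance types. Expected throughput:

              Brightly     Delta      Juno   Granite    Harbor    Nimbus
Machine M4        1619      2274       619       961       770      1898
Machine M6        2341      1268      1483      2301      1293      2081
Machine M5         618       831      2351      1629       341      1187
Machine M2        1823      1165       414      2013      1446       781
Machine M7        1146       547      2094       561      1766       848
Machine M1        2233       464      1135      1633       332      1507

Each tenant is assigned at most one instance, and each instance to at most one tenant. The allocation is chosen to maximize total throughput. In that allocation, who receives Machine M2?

Optimal: Brightly→Machine M1 (2233 ops/s), Delta→Machine M4 (2274 ops/s), Juno→Machine M5 (2351 ops/s), Granite→Machine M2 (2013 ops/s), Harbor→Machine M7 (1766 ops/s), Nimbus→Machine M6 (2081 ops/s) — total 2233+2274+2351+2013+1766+2081 = 12718 ops/s.
Max-entry greedy (repeatedly take the single best remaining cell) gives 12252 ops/s, worse by 466.
Next-best assignment: Brightly→Machine M6, Delta→Machine M4, Juno→Machine M5, Granite→Machine M2, Harbor→Machine M7, Nimbus→Machine M1 = 12252 ops/s.
Granite's own top instance is Machine M6 (2301 ops/s), but forcing Granite→Machine M6 and reassigning the rest optimally gives only 12022 ops/s — worse by 696.

Granite receives Machine M2.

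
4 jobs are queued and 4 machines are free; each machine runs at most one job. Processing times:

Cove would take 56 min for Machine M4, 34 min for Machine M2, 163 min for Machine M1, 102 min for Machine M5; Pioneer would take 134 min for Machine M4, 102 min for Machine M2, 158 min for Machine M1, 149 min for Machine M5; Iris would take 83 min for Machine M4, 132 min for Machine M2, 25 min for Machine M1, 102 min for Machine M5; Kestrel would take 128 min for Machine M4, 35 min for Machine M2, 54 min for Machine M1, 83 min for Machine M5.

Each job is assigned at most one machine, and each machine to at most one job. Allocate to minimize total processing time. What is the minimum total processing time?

Min total: 265 min

Optimal: Cove→Machine M4 (56 min), Pioneer→Machine M5 (149 min), Iris→Machine M1 (25 min), Kestrel→Machine M2 (35 min) — total 56+149+25+35 = 265 min.
Row-greedy (each job in turn takes its cheapest remaining machine) gives 276 min, worse by 11.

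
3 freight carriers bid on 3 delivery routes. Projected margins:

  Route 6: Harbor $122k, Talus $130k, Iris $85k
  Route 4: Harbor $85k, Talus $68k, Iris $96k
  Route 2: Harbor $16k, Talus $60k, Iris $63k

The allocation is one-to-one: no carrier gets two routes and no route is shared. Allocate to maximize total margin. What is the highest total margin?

Optimal: Harbor→Route 6 ($122k), Talus→Route 2 ($60k), Iris→Route 4 ($96k) — total 122+60+96 = $278k.
Column-greedy (each route in turn goes to its best remaining carrier) gives $242k, worse by 36.
Checked against all permutations: $278k is optimal.

Max total: $278k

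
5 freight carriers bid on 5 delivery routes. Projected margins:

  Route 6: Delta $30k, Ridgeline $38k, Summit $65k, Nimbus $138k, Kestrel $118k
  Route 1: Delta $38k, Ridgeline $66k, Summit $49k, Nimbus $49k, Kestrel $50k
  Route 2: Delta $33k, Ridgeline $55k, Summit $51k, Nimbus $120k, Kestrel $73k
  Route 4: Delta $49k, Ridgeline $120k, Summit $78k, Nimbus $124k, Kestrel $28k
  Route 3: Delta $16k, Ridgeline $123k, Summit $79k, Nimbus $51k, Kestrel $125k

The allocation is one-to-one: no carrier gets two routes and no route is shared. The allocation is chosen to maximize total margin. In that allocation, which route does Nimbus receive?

This is a one-to-one assignment (maximum-weight bipartite matching).
Optimal: Delta→Route 1 ($38k), Ridgeline→Route 3 ($123k), Summit→Route 4 ($78k), Nimbus→Route 2 ($120k), Kestrel→Route 6 ($118k) — total 38+123+78+120+118 = $477k.
Max-entry greedy (repeatedly take the single best remaining cell) gives $472k, worse by 5.
Next-best assignment: Delta→Route 1, Ridgeline→Route 4, Summit→Route 3, Nimbus→Route 2, Kestrel→Route 6 = $475k.
No other one-to-one assignment exceeds $477k.
Nimbus's own top route is Route 6 ($138k), but forcing Nimbus→Route 6 and reassigning the rest optimally gives only $472k — worse by 5.

Nimbus receives Route 2.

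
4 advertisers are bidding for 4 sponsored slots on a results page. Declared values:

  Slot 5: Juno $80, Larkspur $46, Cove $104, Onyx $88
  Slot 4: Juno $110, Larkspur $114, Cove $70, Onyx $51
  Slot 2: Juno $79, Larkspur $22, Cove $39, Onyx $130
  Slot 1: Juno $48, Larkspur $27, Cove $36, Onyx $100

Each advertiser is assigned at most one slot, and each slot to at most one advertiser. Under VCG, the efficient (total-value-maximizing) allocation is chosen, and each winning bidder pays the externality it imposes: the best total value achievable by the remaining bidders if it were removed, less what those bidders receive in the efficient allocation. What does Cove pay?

Cove pays $31.

Efficient allocation: Juno→Slot 2 ($79), Larkspur→Slot 4 ($114), Cove→Slot 5 ($104), Onyx→Slot 1 ($100); total welfare W = $397.
Cove receives Slot 5 at value $104, so the others get W − 104 = $293.
Without Cove: best allocation of the remaining 3 bidders over all 4 slots is Juno→Slot 5 ($80), Larkspur→Slot 4 ($114), Onyx→Slot 2 ($130), total $324.
VCG payment = (others' best without Cove) − (others' welfare with Cove) = 324 − 293 = $31.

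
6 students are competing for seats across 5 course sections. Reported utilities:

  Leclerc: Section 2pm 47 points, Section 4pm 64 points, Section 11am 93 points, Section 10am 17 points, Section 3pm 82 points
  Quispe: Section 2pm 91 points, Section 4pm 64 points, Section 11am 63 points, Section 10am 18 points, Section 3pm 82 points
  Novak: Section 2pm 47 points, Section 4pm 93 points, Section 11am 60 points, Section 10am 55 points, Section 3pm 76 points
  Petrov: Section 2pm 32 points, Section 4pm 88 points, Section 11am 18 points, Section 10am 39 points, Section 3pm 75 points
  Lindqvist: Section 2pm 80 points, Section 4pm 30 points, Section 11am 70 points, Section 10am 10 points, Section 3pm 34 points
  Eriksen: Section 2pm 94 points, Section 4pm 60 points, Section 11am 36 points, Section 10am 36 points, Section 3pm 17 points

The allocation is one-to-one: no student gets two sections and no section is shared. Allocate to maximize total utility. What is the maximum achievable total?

Treat this as an assignment problem: match each student to one section.
Optimal: Eriksen→Section 2pm (94 points), Petrov→Section 4pm (88 points), Leclerc→Section 11am (93 points), Novak→Section 10am (55 points), Quispe→Section 3pm (82 points) — total 94+88+93+55+82 = 412 points.
Next-best assignment: Eriksen→Section 2pm, Novak→Section 4pm, Leclerc→Section 11am, Petrov→Section 10am, Quispe→Section 3pm = 401 points.
No other one-to-one assignment exceeds 412 points.

Max total: 412 points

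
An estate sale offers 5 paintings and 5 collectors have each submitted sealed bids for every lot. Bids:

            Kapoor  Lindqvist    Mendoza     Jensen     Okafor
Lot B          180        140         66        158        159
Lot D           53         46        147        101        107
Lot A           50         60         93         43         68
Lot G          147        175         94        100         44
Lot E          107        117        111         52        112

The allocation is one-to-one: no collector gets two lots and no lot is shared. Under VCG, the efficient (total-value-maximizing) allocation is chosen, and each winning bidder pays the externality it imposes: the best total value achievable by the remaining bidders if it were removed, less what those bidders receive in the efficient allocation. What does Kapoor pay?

Kapoor pays $111.

Efficient allocation: Kapoor→Lot B ($180), Lindqvist→Lot G ($175), Mendoza→Lot A ($93), Jensen→Lot D ($101), Okafor→Lot E ($112); total welfare W = $661.
Kapoor receives Lot B at value $180, so the others get W − 180 = $481.
Without Kapoor: best allocation of the remaining 4 bidders over all 5 lots is Lindqvist→Lot G ($175), Mendoza→Lot D ($147), Jensen→Lot B ($158), Okafor→Lot E ($112), total $592.
VCG payment = (others' best without Kapoor) − (others' welfare with Kapoor) = 592 − 481 = $111.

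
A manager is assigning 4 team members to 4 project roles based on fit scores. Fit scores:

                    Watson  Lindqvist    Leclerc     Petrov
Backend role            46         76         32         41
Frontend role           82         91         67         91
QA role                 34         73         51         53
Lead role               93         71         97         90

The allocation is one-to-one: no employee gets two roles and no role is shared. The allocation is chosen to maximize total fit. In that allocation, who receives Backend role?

Lindqvist receives Backend role.

This is the linear assignment problem.
Optimal: Watson→Lead role (93 pts), Lindqvist→Backend role (76 pts), Leclerc→QA role (51 pts), Petrov→Frontend role (91 pts) — total 93+76+51+91 = 311 pts.
Max-entry greedy (repeatedly take the single best remaining cell) gives 287 pts, worse by 24.
No other one-to-one assignment exceeds 311 pts.
Lindqvist's own top role is Frontend role (91 pts), but forcing Lindqvist→Frontend role and reassigning the rest optimally gives only 287 pts — worse by 24.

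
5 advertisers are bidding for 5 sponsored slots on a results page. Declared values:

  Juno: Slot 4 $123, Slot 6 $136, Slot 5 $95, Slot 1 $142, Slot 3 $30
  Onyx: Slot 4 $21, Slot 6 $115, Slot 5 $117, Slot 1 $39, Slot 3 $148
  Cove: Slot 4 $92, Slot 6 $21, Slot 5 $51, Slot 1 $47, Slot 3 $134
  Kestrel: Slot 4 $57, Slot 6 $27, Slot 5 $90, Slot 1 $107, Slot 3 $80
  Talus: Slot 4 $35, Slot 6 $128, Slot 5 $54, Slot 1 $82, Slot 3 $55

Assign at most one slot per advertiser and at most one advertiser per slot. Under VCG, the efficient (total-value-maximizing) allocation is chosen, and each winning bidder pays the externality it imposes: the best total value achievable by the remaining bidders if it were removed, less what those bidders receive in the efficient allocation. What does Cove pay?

Cove pays $33.

Efficient allocation: Juno→Slot 4 ($123), Onyx→Slot 5 ($117), Cove→Slot 3 ($134), Kestrel→Slot 1 ($107), Talus→Slot 6 ($128); total welfare W = $609.
Cove receives Slot 3 at value $134, so the others get W − 134 = $475.
Without Cove: best allocation of the remaining 4 bidders over all 5 slots is Juno→Slot 1 ($142), Onyx→Slot 3 ($148), Kestrel→Slot 5 ($90), Talus→Slot 6 ($128), total $508.
VCG payment = (others' best without Cove) − (others' welfare with Cove) = 508 − 475 = $33.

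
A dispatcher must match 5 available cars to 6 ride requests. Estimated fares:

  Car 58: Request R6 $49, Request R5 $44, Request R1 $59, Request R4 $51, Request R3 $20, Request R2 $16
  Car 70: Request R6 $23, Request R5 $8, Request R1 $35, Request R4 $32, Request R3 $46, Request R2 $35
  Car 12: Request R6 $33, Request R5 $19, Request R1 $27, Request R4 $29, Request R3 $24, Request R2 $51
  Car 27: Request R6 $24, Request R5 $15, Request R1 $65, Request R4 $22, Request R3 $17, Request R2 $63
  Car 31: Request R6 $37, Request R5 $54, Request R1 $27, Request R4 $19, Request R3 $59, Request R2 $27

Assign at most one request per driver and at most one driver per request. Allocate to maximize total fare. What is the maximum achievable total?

Max total: $267

Optimal: Car 58→Request R4 ($51), Car 70→Request R3 ($46), Car 12→Request R2 ($51), Car 27→Request R1 ($65), Car 31→Request R5 ($54) — total 51+46+51+65+54 = $267.
Max-entry greedy (repeatedly take the single best remaining cell) gives $249, worse by 18.
Next-best assignment: Car 58→Request R6, Car 70→Request R3, Car 12→Request R2, Car 27→Request R1, Car 31→Request R5 = $265.
Checked against all permutations: $267 is optimal.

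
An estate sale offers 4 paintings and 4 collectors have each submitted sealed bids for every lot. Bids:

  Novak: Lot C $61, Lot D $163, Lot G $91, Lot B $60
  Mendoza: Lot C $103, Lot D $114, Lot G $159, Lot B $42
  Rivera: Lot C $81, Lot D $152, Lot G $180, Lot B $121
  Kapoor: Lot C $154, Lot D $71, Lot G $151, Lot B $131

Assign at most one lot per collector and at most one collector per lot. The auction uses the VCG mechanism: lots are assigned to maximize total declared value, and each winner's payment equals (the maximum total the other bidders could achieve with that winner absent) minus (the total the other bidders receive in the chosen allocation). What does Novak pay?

Efficient allocation: Novak→Lot D ($163), Mendoza→Lot G ($159), Rivera→Lot B ($121), Kapoor→Lot C ($154); total welfare W = $597.
Novak receives Lot D at value $163, so the others get W − 163 = $434.
Without Novak: best allocation of the remaining 3 bidders over all 4 lots is Mendoza→Lot G ($159), Rivera→Lot D ($152), Kapoor→Lot C ($154), total $465.
VCG payment = (others' best without Novak) − (others' welfare with Novak) = 465 − 434 = $31.

Novak pays $31.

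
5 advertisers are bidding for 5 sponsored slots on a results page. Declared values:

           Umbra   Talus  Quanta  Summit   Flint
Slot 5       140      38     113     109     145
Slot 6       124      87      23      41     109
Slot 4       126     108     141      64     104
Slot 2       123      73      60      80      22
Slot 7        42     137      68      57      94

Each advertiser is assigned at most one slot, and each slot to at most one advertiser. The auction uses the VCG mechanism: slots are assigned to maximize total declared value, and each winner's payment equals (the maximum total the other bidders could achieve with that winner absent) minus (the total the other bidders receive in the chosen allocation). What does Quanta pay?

Quanta pays $2.

Efficient allocation: Umbra→Slot 6 ($124), Talus→Slot 7 ($137), Quanta→Slot 4 ($141), Summit→Slot 2 ($80), Flint→Slot 5 ($145); total welfare W = $627.
Quanta receives Slot 4 at value $141, so the others get W − 141 = $486.
Without Quanta: best allocation of the remaining 4 bidders over all 5 slots is Umbra→Slot 4 ($126), Talus→Slot 7 ($137), Summit→Slot 2 ($80), Flint→Slot 5 ($145), total $488.
VCG payment = (others' best without Quanta) − (others' welfare with Quanta) = 488 − 486 = $2.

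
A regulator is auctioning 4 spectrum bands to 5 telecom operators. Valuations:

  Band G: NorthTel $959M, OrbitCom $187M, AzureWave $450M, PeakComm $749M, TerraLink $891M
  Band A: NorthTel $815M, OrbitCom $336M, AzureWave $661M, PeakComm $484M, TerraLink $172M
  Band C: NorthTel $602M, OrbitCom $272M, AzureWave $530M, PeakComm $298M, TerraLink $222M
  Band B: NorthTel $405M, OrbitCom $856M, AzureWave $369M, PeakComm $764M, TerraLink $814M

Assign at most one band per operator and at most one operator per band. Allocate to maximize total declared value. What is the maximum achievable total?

Optimal: TerraLink→Band G ($891M), NorthTel→Band A ($815M), AzureWave→Band C ($530M), OrbitCom→Band B ($856M) — total 891+815+530+856 = $3092M.
Column-greedy (each band in turn goes to its best remaining operator) gives $2774M, worse by 318.
Next-best assignment: TerraLink→Band G, AzureWave→Band A, NorthTel→Band C, OrbitCom→Band B = $3010M.
No other one-to-one assignment exceeds $3092M.

Max total: $3092M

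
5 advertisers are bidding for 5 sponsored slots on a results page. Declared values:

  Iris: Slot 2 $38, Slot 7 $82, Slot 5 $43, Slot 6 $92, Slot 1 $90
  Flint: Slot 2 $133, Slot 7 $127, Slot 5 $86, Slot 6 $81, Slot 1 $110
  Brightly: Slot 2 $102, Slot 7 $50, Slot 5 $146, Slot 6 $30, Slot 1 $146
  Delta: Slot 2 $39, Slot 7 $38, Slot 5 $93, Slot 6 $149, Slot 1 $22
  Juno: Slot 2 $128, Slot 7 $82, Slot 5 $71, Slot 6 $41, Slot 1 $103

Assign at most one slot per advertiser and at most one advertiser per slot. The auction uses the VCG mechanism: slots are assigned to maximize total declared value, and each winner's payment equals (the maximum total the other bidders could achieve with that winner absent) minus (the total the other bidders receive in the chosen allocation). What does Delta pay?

Delta pays $2.

Efficient allocation: Iris→Slot 1 ($90), Flint→Slot 7 ($127), Brightly→Slot 5 ($146), Delta→Slot 6 ($149), Juno→Slot 2 ($128); total welfare W = $640.
Delta receives Slot 6 at value $149, so the others get W − 149 = $491.
Without Delta: best allocation of the remaining 4 bidders over all 5 slots is Iris→Slot 6 ($92), Flint→Slot 7 ($127), Brightly→Slot 5 ($146), Juno→Slot 2 ($128), total $493.
VCG payment = (others' best without Delta) − (others' welfare with Delta) = 493 − 491 = $2.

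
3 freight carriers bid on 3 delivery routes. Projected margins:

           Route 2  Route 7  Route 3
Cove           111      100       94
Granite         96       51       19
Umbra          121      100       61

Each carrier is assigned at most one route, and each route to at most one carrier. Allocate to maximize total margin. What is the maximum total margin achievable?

Optimal: Cove→Route 3 ($94k), Granite→Route 2 ($96k), Umbra→Route 7 ($100k) — total 94+96+100 = $290k.
Row-greedy (each carrier in turn takes its best remaining route) gives $223k, worse by 67.
Swapping Granite↔Cove (Granite→Route 3 $19k, Cove→Route 2 $111k) loses 60.

Max total: $290k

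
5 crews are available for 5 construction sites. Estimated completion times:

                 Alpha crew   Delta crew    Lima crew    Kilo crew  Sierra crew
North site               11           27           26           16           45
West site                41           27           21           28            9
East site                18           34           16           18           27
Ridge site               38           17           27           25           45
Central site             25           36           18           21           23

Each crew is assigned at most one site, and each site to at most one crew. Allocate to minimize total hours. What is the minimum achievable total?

This is a one-to-one assignment (minimum-cost bipartite matching).
Optimal: Alpha crew→North site (11 hours), Delta crew→Ridge site (17 hours), Lima crew→Central site (18 hours), Kilo crew→East site (18 hours), Sierra crew→West site (9 hours) — total 11+17+18+18+9 = 73 hours.
Column-greedy (each site in turn goes to its cheapest remaining crew) gives 74 hours, worse by 1.
Swapping Sierra crew↔Delta crew (Sierra crew→Ridge site 45 hours, Delta crew→West site 27 hours) adds 46.
No other one-to-one assignment undercuts 73 hours.

Min total: 73 hours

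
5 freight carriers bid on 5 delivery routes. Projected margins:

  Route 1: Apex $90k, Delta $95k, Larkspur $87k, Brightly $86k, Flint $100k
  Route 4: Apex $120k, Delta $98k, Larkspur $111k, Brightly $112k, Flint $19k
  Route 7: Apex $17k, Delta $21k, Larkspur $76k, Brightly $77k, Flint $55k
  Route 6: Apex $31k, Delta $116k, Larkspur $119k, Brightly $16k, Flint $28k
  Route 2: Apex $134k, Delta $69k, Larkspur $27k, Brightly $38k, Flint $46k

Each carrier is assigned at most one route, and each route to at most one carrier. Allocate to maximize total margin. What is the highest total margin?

Maximum total: $538k

Treat this as an assignment problem: match each carrier to one route.
Optimal: Apex→Route 2 ($134k), Delta→Route 6 ($116k), Larkspur→Route 4 ($111k), Brightly→Route 7 ($77k), Flint→Route 1 ($100k) — total 134+116+111+77+100 = $538k.
Max-entry greedy (repeatedly take the single best remaining cell) gives $486k, worse by 52.
No other one-to-one assignment exceeds $538k.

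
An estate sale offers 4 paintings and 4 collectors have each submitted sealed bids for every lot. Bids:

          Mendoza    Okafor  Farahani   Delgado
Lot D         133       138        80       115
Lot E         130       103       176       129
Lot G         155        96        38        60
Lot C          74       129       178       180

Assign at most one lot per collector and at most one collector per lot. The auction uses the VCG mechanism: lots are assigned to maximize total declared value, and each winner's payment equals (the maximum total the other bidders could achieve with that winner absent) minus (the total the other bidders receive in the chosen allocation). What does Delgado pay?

Efficient allocation: Mendoza→Lot G ($155), Okafor→Lot D ($138), Farahani→Lot E ($176), Delgado→Lot C ($180); total welfare W = $649.
Delgado receives Lot C at value $180, so the others get W − 180 = $469.
Without Delgado: best allocation of the remaining 3 bidders over all 4 lots is Mendoza→Lot G ($155), Okafor→Lot D ($138), Farahani→Lot C ($178), total $471.
VCG payment = (others' best without Delgado) − (others' welfare with Delgado) = 471 − 469 = $2.

Delgado pays $2.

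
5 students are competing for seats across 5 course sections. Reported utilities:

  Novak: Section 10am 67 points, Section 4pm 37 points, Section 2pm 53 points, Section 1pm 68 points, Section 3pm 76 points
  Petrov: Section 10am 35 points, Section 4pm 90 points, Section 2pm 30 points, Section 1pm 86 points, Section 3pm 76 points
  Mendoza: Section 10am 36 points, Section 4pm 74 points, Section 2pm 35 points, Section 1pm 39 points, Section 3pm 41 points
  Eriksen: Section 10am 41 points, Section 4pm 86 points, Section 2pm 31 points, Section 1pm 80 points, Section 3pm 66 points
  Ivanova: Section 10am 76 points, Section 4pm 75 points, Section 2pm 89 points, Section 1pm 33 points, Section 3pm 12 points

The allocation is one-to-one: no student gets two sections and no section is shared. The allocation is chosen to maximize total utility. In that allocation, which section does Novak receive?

Optimal: Novak→Section 10am (67 points), Petrov→Section 3pm (76 points), Mendoza→Section 4pm (74 points), Eriksen→Section 1pm (80 points), Ivanova→Section 2pm (89 points) — total 67+76+74+80+89 = 386 points.
Column-greedy (each section in turn goes to its best remaining student) gives 340 points, worse by 46.
Next-best assignment: Novak→Section 10am, Petrov→Section 1pm, Mendoza→Section 4pm, Eriksen→Section 3pm, Ivanova→Section 2pm = 382 points.
Every other assignment is strictly worse.
Novak's own top section is Section 3pm (76 points), but forcing Novak→Section 3pm and reassigning the rest optimally gives only 373 points — worse by 13.

Novak receives Section 10am.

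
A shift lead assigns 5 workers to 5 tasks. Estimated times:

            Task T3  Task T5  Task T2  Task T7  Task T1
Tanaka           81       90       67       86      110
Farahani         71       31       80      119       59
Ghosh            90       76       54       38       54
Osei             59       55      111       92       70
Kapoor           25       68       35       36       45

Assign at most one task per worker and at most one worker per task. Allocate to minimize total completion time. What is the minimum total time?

Treat this as an assignment problem: match each worker to one task.
Optimal: Tanaka→Task T2 (67 min), Farahani→Task T5 (31 min), Ghosh→Task T7 (38 min), Osei→Task T1 (70 min), Kapoor→Task T3 (25 min) — total 67+31+38+70+25 = 231 min.
Column-greedy (each task in turn goes to its cheapest remaining worker) gives 266 min, worse by 35.
Checked against all permutations: 231 min is optimal.

Minimum total: 231 min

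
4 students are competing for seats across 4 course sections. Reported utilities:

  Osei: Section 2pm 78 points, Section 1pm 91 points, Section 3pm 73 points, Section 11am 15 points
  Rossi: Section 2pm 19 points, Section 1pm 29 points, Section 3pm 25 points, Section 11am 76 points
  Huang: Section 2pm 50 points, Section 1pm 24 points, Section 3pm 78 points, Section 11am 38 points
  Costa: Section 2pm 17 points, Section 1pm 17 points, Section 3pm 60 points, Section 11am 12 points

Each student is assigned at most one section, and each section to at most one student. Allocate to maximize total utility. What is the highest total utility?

This is the linear assignment problem.
Optimal: Osei→Section 1pm (91 points), Rossi→Section 11am (76 points), Huang→Section 2pm (50 points), Costa→Section 3pm (60 points) — total 91+76+50+60 = 277 points.
Row-greedy (each student in turn takes its best remaining section) gives 262 points, worse by 15.
Swapping Huang↔Costa (Huang→Section 3pm 78 points, Costa→Section 2pm 17 points) loses 15.

Max total: 277 points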